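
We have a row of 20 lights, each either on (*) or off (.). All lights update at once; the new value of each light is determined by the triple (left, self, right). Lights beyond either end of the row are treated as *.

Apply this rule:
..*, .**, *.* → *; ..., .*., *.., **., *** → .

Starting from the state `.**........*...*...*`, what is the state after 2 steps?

.........*...*...**.

step 1: **........*...*...**
step 2: .........*...*...**.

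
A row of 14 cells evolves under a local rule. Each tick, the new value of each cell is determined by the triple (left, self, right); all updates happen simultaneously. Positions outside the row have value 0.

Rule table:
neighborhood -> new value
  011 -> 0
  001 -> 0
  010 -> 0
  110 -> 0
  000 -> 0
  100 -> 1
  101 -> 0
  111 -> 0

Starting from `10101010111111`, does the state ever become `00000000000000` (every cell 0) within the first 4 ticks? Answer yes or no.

00000000000000
all cells are 0 at tick 1

yes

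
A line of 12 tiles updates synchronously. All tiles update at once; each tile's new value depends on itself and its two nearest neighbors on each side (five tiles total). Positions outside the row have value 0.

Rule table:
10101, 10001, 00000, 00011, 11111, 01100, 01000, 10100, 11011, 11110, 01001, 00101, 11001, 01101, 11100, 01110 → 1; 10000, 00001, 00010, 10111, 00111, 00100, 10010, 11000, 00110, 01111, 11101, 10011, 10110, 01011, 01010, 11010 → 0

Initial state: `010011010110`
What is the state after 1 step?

001001010010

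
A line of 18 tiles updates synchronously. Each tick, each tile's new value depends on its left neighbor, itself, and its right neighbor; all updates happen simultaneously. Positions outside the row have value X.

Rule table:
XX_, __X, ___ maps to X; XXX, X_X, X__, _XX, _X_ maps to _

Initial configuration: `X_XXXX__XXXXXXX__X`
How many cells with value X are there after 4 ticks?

7

tick 1: X____X_X______X_X_
tick 2: X_XXX____XXXXX____
tick 3: X___X_XXX____X_XXX
tick 4: X_XX____X_XXX_____
count of X: 7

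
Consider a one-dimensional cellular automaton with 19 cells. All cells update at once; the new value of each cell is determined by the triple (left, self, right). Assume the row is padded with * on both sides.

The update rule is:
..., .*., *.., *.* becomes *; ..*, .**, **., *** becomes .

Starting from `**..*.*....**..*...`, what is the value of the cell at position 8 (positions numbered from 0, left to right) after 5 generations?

.

generation 1: ..*.******...*.***.
generation 2: *.**......**.**...*
generation 3: .*..*****...*..**..
generation 4: ***......**.**...*.
generation 5: ...*****...*..**.**
position 8 holds .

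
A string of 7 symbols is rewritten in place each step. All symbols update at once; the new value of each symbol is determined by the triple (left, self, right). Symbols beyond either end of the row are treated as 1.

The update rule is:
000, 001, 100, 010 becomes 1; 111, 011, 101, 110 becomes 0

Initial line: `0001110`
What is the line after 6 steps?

0001111

step 1: 1110000
step 2: 0001111
step 3: 1110000  (repeats step 1; period 2)
step 6: 0001111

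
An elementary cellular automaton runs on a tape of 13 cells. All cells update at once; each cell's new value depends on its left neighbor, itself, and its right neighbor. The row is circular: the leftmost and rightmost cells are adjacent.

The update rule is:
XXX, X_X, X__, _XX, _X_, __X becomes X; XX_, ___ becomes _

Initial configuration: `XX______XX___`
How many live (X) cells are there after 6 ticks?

10

X_X____XX_X_X
_XXX__XX_XXXX
XXX_XXX_XXXX_
XX_XXX_XXXX_X
X_XXX_XXXX_XX
_XXX_XXXX_XXX
count of X: 10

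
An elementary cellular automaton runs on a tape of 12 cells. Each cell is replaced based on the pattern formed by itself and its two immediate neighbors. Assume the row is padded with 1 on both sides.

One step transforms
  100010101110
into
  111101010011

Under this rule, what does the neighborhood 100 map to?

At position 1 the neighborhood is 100; the next row has 1 there.

1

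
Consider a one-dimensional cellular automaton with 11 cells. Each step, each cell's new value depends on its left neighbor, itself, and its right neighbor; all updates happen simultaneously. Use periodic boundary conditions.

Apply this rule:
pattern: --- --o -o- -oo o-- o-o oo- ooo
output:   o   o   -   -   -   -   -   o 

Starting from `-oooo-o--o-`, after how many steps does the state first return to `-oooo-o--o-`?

o-oo----o--
-----ooo--o
-oooo-o--o-

3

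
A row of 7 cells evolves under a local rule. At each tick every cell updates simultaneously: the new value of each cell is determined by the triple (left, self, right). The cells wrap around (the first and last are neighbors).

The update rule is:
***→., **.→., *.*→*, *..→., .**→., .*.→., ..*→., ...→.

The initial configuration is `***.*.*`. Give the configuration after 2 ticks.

tick 1: ...*.*.
tick 2: ....*..

....*..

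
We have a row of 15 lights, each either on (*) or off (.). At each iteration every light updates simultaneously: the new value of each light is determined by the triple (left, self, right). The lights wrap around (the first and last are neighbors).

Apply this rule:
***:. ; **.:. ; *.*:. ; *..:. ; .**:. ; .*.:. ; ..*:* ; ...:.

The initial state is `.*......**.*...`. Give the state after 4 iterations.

....*.......*..

*......*.......
......*.......*
.....*.......*.
....*.......*..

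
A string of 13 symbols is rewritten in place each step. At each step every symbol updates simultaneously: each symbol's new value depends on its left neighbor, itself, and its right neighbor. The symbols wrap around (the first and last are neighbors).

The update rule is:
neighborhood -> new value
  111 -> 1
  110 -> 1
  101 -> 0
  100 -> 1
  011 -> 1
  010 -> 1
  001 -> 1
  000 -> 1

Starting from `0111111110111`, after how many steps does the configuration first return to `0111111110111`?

1

0111111110111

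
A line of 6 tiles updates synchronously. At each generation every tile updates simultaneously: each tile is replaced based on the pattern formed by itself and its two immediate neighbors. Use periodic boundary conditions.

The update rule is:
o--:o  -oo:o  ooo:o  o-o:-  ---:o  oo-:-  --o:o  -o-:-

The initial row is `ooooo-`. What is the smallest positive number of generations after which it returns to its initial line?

6

oooo--
ooo-oo
oo--oo
o-oooo
--oooo
ooooo-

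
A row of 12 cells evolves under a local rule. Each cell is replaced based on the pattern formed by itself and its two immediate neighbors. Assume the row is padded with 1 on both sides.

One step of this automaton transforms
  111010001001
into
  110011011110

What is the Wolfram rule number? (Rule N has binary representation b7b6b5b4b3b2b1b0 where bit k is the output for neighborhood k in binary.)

position 0: 111 → 1  (bit 7 = 1)
position 2: 110 → 0  (bit 6 = 0)
position 3: 101 → 0  (bit 5 = 0)
position 5: 100 → 1  (bit 4 = 1)
position 11: 011 → 0  (bit 3 = 0)
position 4: 010 → 1  (bit 2 = 1)
position 7: 001 → 1  (bit 1 = 1)
position 6: 000 → 0  (bit 0 = 0)
bits b7..b0 = 10010110 = 150

150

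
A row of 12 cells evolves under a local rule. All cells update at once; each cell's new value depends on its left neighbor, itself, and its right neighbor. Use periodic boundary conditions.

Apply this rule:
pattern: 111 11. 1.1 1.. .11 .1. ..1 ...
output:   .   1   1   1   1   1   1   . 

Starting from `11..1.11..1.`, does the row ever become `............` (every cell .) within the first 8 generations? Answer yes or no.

111111111111
............
all cells are . at generation 2

yes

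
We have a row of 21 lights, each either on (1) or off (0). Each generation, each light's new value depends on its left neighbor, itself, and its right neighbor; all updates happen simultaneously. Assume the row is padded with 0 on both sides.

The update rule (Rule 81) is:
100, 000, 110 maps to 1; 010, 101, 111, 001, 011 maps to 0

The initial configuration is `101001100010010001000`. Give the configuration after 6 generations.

000100111001001100111
110010001100100110001
011001100110010011100
001100110011001000111
100110011001100110001
010011001100110011100

010011001100110011100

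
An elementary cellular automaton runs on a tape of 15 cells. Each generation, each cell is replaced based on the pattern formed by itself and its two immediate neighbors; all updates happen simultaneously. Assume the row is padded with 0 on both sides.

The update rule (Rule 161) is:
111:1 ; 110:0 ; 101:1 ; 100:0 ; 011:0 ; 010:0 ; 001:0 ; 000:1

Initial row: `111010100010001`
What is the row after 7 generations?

001100001100100

010101001000100
001010000010001
100100111000100
000000010010001
111111000000100
011110011110001
001100001100100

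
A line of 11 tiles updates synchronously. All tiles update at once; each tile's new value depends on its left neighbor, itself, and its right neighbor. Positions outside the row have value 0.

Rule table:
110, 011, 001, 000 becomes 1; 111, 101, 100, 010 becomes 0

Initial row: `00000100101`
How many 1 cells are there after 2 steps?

11111001000
10001010011
count of 1: 5

5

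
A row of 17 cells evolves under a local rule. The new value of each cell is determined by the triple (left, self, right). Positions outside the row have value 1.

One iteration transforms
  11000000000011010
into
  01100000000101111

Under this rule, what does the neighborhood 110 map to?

At position 1 the neighborhood is 110; the next row has 1 there.

1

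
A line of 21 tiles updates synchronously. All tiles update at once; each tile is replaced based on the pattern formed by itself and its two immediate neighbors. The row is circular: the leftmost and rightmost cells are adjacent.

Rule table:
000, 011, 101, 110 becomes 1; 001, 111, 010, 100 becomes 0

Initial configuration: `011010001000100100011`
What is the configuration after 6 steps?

111100100010000001011
000100001000111100110
110001100010100100110
110101101001000000111
011011110000011110100
011110010111010011001

011110010111010011001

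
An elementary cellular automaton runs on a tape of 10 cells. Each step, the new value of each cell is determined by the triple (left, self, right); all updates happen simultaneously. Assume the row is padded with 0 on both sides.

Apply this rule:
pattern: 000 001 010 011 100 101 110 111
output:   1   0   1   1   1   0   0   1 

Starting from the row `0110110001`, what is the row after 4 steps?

0100101101
0110101001
0100101101  (repeats step 1; period 2)
step 4: 0110101001

0110101001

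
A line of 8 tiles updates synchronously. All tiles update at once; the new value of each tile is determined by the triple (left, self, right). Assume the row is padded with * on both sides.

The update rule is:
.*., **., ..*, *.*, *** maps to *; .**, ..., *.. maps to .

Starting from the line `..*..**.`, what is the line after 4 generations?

.**.*.**
*.****.*
**.****.
***.****

***.****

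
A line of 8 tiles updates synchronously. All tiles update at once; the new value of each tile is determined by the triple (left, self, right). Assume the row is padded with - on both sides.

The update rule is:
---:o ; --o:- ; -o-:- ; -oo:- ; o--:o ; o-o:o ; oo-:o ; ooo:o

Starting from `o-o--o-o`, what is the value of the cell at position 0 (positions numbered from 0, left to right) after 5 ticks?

-o-o--o-
--o-o--o
o--o-o--
-o--o-oo
--o--o-o
position 0 holds -

-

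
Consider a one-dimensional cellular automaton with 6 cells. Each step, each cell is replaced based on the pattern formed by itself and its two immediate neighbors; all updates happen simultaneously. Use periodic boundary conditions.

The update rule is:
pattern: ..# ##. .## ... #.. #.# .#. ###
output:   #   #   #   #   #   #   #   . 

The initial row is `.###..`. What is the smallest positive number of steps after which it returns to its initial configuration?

##.###
.###..

2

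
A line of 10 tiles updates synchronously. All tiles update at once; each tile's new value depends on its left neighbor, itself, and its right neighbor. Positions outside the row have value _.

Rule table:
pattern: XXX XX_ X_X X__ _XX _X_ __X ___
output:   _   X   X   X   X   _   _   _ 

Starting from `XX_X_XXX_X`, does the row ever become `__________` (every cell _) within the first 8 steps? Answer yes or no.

no

XXX_XX_XX_
X_XXXXXXXX
_XX______X
_XXX______
_X_XX_____
__XXXX____
__X__XX___
___X_XXX__
step 8 is ___X_XXX__, still not uniform _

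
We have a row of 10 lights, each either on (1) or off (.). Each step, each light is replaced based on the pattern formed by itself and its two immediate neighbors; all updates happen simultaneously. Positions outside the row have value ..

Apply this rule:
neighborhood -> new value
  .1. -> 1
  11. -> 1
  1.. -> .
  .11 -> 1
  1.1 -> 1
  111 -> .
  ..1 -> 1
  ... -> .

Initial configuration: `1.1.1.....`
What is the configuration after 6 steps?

1.111.....

11111.....
1...1.....
1..11.....
1.111.....
111.1.....
1.111.....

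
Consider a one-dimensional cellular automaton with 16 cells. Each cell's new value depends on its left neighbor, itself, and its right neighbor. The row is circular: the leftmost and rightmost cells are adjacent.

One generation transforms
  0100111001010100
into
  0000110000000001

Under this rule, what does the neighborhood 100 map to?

At position 2 the neighborhood is 100; the next row has 0 there.

0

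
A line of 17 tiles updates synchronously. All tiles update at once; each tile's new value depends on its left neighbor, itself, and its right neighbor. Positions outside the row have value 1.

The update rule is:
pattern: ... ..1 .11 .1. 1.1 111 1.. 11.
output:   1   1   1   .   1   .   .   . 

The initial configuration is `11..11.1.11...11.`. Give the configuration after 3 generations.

...11.1.11..111.1
.111.1.11..11..11
11..1.11..11..11.

11..1.11..11..11.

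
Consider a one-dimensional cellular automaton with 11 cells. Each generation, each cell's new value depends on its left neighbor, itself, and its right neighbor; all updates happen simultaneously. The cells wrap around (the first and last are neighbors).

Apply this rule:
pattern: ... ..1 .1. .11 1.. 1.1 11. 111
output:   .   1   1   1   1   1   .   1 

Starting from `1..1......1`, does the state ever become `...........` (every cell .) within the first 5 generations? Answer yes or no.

no

.1111....11
1111.1..11.
111.11111.1
11.11111.11
1.11111.111
generation 5 is 1.11111.111, still not uniform .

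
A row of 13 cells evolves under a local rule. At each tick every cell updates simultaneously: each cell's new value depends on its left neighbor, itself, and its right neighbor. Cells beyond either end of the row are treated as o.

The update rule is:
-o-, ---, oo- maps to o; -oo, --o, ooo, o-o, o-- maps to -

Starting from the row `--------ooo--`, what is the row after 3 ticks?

-oooo-o-o-o--

-oooooo---o--
------o-o-o--
-oooo-o-o-o--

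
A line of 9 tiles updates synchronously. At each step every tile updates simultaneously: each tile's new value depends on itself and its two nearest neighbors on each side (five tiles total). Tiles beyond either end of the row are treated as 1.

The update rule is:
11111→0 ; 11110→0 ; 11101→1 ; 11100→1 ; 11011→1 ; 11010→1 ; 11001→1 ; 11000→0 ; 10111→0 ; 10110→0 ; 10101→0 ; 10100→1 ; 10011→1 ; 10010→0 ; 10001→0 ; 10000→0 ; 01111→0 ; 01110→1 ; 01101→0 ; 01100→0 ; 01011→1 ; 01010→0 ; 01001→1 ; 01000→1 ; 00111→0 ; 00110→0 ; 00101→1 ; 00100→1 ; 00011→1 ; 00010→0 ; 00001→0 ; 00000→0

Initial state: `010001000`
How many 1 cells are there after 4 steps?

5

111001101
001110010
110111011
011011100
count of 1: 5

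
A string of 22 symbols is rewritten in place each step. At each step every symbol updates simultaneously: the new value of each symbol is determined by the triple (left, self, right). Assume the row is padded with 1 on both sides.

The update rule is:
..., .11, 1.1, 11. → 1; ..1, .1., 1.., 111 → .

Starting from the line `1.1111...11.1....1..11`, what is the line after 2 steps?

..1...1.11.1..11.11..1

step 1: 111..1.1.111..11....1.
step 2: ..1...1.11.1..11.11..1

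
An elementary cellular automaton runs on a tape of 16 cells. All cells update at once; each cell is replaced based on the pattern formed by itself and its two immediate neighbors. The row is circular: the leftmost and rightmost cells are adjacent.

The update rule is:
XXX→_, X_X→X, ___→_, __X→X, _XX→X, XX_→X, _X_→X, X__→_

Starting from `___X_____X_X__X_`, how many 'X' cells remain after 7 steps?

step 1: __XX____XXXX_XX_
step 2: _XXX___XX__XXXX_
step 3: XX_X__XXX_XX__X_
step 4: XXXX_XX_XXXX_XXX
step 5: ___XXXXXX__XXX__
step 6: __XX____X_XX_X__
step 7: _XXX___XXXXXXX__
count of X: 10

10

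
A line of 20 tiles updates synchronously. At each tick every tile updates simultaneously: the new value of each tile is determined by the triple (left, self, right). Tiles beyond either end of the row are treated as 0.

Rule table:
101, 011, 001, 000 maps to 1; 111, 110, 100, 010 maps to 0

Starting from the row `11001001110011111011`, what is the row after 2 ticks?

00100110011100111100

tick 1: 10010011000110000110
tick 2: 00100110011100111100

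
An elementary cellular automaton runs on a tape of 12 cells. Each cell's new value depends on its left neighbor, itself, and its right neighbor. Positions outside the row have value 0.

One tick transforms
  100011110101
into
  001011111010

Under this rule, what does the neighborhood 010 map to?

At position 0 the neighborhood is 010; the next row has 0 there.

0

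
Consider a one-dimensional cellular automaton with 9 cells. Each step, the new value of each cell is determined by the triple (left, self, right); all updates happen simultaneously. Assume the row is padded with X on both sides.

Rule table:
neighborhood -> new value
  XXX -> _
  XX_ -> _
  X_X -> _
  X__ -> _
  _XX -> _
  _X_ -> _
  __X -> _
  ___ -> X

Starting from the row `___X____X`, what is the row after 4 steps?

___X_____

_X___XX__
___X_____
_X___XXX_
___X_____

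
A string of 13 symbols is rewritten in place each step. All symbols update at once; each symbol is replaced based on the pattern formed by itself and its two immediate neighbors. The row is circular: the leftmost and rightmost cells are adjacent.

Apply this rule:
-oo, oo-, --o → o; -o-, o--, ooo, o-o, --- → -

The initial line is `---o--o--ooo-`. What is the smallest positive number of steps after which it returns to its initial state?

26

step 1: --o--o--oo-o-
step 2: -o--o--ooo---
step 3: o--o--oo-o---
step 4: --o--ooo----o
step 5: -o--oo-o---o-
step 6: o--ooo----o--
step 7: --oo-o---o--o
step 8: -ooo----o--o-
step 9: oo-o---o--o--
step 10: oo----o--o--o
step 11: -o---o--o--oo
step 12: ----o--o--ooo
step 13: ---o--o--oo-o
step 14: --o--o--ooo--
step 15: -o--o--oo-o--
step 16: o--o--ooo----
step 17: --o--oo-o---o
step 18: -o--ooo----o-
step 19: o--oo-o---o--
step 20: --ooo----o--o
step 21: -oo-o---o--o-
step 22: ooo----o--o--
step 23: o-o---o--o--o
step 24: o----o--o--oo
step 25: o---o--o--oo-
step 26: ---o--o--ooo-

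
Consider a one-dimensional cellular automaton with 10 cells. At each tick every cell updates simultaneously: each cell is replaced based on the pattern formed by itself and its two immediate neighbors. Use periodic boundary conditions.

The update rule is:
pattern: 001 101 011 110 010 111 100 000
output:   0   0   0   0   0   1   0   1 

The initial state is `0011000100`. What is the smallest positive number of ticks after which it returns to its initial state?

2

1000010001
0011000100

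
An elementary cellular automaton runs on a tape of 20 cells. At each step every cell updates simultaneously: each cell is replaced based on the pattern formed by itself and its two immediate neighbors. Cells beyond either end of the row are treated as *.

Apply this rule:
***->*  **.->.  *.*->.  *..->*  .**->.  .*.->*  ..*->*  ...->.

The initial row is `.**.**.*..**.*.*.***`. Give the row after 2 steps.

*.....*.*.*.**.***.*

.......***...*.*..**
*.....*.*.*.**.***.*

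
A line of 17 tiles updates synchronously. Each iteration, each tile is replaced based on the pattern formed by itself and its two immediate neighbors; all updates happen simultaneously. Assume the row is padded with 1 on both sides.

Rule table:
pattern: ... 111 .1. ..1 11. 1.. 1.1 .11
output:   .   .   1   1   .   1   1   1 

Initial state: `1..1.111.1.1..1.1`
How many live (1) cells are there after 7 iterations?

9

iteration 1: .11111..111111111
iteration 2: 11....111........
iteration 3: ..1..11..1......1
iteration 4: 111111.1111....11
iteration 5: ......11...1..11.
iteration 6: 1....11.1.11111.1
iteration 7: .1..11.1111....11
count of 1: 9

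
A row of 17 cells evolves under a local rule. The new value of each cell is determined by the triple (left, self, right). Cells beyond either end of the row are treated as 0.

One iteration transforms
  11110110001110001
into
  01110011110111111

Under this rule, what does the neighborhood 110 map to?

1

At position 3 the neighborhood is 110; the next row has 1 there.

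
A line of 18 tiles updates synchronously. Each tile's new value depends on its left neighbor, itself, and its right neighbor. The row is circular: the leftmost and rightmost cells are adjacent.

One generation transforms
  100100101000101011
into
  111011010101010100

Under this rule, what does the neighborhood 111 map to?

At position 17 the neighborhood is 111; the next row has 0 there.

0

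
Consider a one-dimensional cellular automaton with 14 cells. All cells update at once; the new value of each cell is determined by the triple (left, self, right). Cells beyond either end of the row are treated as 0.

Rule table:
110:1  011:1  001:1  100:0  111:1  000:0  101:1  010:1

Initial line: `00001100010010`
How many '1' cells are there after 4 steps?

00011100110110
00111101111110
01111111111110
11111111111110
count of 1: 13

13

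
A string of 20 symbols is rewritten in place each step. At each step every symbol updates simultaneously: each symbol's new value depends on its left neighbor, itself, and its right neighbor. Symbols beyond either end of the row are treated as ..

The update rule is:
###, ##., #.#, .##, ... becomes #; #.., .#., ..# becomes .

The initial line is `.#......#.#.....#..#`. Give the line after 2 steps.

##.####.....###.####

...####..#..###.....
##.####.....###.####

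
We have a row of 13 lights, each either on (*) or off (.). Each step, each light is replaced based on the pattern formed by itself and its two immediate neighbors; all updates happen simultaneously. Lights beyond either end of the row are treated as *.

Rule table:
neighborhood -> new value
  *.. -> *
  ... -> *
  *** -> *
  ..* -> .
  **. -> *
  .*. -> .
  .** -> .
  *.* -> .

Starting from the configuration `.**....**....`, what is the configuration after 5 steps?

..****..****.
*..****..***.
**..****..**.
***..****..*.
****..****...

****..****...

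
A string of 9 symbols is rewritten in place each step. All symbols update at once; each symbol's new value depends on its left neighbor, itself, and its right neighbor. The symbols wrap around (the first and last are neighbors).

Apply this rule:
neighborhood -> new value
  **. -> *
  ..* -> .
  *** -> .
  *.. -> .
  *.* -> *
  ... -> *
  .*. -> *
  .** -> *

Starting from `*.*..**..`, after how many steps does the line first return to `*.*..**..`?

2

step 1: ***..**..
step 2: *.*..**..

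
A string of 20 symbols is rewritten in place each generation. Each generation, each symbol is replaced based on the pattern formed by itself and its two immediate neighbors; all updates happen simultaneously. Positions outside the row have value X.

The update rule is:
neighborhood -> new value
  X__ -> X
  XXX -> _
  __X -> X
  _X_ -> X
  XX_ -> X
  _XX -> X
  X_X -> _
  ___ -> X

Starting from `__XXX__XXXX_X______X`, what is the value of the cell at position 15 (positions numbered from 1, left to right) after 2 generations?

XXX_XXXX__X_XXXXXXXX
__X_X__XXXX_X_______
position 15 holds _

_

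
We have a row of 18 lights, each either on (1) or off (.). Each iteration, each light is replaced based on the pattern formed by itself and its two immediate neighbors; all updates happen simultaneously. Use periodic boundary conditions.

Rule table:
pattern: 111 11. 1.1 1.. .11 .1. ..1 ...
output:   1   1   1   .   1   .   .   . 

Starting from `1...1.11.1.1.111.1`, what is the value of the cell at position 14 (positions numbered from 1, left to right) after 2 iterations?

1

iteration 1: 1....1111.1.111111
iteration 2: 1....11111.1111111
position 14 holds 1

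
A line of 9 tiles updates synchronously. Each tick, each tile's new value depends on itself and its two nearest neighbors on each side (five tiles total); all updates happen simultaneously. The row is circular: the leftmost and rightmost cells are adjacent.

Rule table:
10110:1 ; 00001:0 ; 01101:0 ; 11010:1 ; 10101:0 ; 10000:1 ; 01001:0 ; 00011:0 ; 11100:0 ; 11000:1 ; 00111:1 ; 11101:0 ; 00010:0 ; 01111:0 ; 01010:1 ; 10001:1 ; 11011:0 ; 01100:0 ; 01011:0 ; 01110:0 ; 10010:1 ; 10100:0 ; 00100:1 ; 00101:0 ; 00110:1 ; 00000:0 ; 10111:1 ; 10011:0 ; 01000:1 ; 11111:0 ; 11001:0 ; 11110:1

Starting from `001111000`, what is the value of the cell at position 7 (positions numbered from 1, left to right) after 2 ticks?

001010110
100100101
position 7 holds 1

1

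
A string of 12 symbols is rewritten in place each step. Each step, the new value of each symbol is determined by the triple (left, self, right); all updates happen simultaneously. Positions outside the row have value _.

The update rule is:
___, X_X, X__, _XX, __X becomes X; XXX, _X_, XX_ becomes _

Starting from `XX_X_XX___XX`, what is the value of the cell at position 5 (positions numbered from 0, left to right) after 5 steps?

X_X_XX_XXXX_
_X_XX_XX___X
X_XX_XX_XXX_
_XX_XX_XX__X
XX_XX_XX_XX_
position 5 holds _

_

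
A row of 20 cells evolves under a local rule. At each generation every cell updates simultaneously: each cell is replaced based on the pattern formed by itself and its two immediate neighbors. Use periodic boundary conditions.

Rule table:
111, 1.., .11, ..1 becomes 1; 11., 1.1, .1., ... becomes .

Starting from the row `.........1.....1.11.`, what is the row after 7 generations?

........1.1...1..1.1
1......1...1.1.11...
.1....1.1.1....1.1.1
..1..1.....1..1.....
.1.11.1...1.11.1....
1..1...1.1..1...1...
.11.1.1...11.1.1.1.1

.11.1.1...11.1.1.1.1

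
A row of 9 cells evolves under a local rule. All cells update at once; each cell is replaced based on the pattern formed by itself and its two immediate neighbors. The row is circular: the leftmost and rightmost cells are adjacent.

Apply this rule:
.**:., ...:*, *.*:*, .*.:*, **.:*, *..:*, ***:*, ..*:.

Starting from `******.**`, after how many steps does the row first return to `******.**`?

step 1: *******.*
step 2: ********.
step 3: .********
step 4: *.*******
step 5: **.******
step 6: ***.*****
step 7: ****.****
step 8: *****.***
step 9: ******.**

9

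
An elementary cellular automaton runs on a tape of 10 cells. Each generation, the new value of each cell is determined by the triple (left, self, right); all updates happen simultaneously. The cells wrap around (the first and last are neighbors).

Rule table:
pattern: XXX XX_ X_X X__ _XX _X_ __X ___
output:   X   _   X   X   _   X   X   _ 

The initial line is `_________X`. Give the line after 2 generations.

X_______XX
_X_____X_X

_X_____X_X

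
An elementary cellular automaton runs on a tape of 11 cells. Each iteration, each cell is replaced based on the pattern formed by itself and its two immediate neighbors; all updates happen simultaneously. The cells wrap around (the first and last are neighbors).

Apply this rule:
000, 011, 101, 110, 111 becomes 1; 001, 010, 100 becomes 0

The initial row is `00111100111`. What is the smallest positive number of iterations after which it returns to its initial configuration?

1

iteration 1: 00111100111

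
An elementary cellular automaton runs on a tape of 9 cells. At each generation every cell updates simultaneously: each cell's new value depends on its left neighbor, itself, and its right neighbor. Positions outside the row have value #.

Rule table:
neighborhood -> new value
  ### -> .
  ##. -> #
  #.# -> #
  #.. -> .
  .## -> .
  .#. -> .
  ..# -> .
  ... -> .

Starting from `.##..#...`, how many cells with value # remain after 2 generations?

#.#......
##.......
count of #: 2

2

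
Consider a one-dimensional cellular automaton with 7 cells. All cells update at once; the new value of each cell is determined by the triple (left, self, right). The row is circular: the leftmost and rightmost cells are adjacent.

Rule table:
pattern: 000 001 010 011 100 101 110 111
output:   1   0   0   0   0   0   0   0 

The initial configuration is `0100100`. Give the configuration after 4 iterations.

0000001
0111100
0000001  (repeats iteration 1; period 2)
iteration 4: 0111100

0111100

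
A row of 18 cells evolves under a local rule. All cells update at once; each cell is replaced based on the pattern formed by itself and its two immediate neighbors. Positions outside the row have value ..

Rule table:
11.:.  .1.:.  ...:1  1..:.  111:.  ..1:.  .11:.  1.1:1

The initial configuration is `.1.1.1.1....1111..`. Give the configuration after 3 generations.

....1..1111......1

..1.1.1..11......1
1..1.1......1111..
....1..1111......1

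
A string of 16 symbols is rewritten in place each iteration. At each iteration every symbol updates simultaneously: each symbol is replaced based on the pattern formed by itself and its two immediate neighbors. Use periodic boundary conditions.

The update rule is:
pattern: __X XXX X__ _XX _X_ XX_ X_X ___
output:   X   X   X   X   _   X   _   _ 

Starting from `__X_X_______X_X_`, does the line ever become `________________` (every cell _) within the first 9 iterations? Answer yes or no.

_X___X_____X___X
__X_X_X___X_X_X_
_X_____X_X_____X
__X___X___X___X_
_X_X_X_X_X_X_X_X
________________
all cells are _ at iteration 6

yes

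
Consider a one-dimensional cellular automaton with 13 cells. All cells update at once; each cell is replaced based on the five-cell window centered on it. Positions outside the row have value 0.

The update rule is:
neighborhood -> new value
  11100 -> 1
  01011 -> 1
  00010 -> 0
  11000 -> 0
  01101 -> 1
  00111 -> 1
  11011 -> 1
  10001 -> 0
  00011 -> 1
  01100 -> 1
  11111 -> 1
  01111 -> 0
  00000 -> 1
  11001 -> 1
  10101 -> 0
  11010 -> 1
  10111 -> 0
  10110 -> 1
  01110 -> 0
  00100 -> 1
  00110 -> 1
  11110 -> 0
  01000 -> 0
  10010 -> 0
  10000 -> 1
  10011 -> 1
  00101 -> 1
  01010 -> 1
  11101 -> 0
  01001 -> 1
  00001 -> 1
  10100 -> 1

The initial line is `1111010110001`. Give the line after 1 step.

1000101110001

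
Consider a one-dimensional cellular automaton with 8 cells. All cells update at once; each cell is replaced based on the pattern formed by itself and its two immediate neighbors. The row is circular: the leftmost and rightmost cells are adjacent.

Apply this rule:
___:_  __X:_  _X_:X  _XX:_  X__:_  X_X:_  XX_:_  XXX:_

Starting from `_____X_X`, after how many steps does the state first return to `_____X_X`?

_____X_X

1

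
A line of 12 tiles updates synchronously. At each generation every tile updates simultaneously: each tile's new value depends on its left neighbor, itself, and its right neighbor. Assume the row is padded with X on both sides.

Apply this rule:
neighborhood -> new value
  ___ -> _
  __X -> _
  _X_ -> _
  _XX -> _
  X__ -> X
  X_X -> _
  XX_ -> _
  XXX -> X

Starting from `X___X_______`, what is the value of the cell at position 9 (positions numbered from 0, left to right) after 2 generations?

_X___X______
__X___X_____
position 9 holds _

_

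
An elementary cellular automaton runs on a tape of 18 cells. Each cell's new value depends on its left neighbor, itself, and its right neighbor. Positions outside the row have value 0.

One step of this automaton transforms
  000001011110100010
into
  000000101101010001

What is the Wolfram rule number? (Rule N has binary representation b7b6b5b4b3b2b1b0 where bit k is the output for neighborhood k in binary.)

176

position 8: 111 → 1  (bit 7 = 1)
position 10: 110 → 0  (bit 6 = 0)
position 6: 101 → 1  (bit 5 = 1)
position 13: 100 → 1  (bit 4 = 1)
position 7: 011 → 0  (bit 3 = 0)
position 5: 010 → 0  (bit 2 = 0)
position 4: 001 → 0  (bit 1 = 0)
position 0: 000 → 0  (bit 0 = 0)
bits b7..b0 = 10110000 = 176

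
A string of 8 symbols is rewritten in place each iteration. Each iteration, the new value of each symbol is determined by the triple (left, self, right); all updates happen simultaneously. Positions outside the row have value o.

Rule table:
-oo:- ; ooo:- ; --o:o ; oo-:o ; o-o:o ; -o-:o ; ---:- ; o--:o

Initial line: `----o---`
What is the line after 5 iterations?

-ooo-ooo

iteration 1: o--ooo-o
iteration 2: ooo--oo-
iteration 3: --ooo-oo
iteration 4: oo--oo--
iteration 5: -ooo-ooo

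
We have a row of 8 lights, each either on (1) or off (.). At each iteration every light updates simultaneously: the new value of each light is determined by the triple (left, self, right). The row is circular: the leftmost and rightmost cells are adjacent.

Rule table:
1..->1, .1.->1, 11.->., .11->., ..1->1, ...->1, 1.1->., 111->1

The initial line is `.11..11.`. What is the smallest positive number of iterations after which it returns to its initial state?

2

iteration 1: 1..11..1
iteration 2: .11..11.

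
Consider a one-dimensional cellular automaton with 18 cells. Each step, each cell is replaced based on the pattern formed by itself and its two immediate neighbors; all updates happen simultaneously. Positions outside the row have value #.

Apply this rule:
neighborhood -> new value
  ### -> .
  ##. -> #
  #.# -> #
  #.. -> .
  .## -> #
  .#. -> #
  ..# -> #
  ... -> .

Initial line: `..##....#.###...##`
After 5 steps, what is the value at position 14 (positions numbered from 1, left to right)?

step 1: .###...####.#..##.
step 2: ##.#..##..###.####
step 3: .###.###.##.###...
step 4: ##.###.######.#..#
step 5: .###.###....###.##
position 14 holds #

#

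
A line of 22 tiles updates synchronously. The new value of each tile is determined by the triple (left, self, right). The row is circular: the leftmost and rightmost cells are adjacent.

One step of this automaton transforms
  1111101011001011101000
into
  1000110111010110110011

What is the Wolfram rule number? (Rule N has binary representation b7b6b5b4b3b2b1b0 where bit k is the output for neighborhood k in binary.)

position 1: 111 → 0  (bit 7 = 0)
position 4: 110 → 1  (bit 6 = 1)
position 5: 101 → 1  (bit 5 = 1)
position 10: 100 → 0  (bit 4 = 0)
position 0: 011 → 1  (bit 3 = 1)
position 6: 010 → 0  (bit 2 = 0)
position 11: 001 → 1  (bit 1 = 1)
position 20: 000 → 1  (bit 0 = 1)
bits b7..b0 = 01101011 = 107

107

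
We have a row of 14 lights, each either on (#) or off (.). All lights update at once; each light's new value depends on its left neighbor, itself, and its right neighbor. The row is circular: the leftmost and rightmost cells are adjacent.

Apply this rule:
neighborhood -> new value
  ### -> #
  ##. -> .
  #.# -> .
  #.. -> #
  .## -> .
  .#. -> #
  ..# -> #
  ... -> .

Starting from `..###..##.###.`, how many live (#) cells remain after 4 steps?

step 1: .#.#.##....#.#
step 2: .#.#...#..##.#
step 3: .#.##.####...#
step 4: .#.....##.#.##
count of #: 6

6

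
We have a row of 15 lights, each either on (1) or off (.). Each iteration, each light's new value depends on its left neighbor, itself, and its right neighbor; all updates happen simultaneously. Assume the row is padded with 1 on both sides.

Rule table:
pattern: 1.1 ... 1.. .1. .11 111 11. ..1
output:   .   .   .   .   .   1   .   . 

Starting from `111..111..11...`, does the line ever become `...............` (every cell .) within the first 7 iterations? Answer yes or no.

11....1........
1..............
...............
all cells are . at iteration 3

yes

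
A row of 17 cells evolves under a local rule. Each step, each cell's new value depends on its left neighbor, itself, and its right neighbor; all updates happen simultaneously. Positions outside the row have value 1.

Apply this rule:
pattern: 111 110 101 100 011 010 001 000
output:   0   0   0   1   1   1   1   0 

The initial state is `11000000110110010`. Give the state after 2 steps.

step 1: 00100001100101110
step 2: 11110011011101000

11110011011101000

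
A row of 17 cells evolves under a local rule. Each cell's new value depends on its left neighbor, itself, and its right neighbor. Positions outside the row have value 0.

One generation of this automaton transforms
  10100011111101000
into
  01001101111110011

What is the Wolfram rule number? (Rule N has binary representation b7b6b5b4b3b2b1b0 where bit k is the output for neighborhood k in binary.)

227

position 7: 111 → 1  (bit 7 = 1)
position 11: 110 → 1  (bit 6 = 1)
position 1: 101 → 1  (bit 5 = 1)
position 3: 100 → 0  (bit 4 = 0)
position 6: 011 → 0  (bit 3 = 0)
position 0: 010 → 0  (bit 2 = 0)
position 5: 001 → 1  (bit 1 = 1)
position 4: 000 → 1  (bit 0 = 1)
bits b7..b0 = 11100011 = 227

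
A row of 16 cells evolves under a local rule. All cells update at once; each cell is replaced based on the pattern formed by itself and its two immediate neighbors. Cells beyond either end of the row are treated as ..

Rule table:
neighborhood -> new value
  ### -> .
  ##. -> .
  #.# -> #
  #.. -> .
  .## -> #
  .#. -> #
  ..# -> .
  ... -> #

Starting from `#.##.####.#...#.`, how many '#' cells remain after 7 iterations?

###.##...##.#.#.
#..##..#.#.####.
#..#...#####....
#..#.#.#.....###
#..#####.###.#..
#..#....##..##.#
#..#.##.#...#.##
count of #: 8

8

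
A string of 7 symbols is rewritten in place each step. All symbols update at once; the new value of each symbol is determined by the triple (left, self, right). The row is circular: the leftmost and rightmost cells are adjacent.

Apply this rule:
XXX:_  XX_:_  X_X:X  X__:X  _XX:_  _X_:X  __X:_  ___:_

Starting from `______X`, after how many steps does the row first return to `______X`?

14

step 1: X_____X
step 2: _X_____
step 3: _XX____
step 4: ___X___
step 5: ___XX__
step 6: _____X_
step 7: _____XX
step 8: X______
step 9: XX_____
step 10: __X____
step 11: __XX___
step 12: ____X__
step 13: ____XX_
step 14: ______X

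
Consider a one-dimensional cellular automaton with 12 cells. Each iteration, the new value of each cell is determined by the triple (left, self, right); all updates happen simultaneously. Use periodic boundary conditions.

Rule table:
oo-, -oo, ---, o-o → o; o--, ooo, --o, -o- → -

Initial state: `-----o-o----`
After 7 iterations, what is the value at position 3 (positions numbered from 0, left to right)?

oooo--o--ooo
---o-----o--
oo---ooo---o
-o-o-o-o-o-o
o-o-o-o-o-o-
-o-o-o-o-o-o  (repeats iteration 4; period 2)
iteration 7: o-o-o-o-o-o-
position 3 holds -

-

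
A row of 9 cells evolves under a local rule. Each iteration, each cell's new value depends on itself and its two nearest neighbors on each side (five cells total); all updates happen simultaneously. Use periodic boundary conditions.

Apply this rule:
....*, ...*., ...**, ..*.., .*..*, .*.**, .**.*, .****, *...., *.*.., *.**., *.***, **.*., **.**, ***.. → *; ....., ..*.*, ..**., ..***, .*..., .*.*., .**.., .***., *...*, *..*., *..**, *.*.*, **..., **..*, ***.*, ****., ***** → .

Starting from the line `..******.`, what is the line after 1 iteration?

.*.*...*.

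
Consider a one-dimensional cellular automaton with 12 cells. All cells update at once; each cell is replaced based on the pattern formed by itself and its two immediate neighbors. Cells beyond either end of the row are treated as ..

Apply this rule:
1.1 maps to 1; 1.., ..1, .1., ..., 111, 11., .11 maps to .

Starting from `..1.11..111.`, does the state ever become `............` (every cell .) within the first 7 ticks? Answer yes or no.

tick 1: ...1........
tick 2: ............
all cells are . at tick 2

yes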